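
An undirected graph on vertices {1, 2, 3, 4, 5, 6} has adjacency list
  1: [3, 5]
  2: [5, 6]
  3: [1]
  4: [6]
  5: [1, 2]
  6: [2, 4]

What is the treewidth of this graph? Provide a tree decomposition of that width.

Treewidth 1.
One optimal decomposition is:
Bags: B1 = {1, 3}  B2 = {1, 5}  B3 = {2, 5}  B4 = {2, 6}  B5 = {4, 6}
Tree: B1–B2, B2–B3, B3–B4, B4–B5

Each bag holds 2 vertices, so the decomposition has width 1, which upper-bounds the treewidth. G has an edge, so its treewidth is at least 1. Hence tw(G) = 1 exactly.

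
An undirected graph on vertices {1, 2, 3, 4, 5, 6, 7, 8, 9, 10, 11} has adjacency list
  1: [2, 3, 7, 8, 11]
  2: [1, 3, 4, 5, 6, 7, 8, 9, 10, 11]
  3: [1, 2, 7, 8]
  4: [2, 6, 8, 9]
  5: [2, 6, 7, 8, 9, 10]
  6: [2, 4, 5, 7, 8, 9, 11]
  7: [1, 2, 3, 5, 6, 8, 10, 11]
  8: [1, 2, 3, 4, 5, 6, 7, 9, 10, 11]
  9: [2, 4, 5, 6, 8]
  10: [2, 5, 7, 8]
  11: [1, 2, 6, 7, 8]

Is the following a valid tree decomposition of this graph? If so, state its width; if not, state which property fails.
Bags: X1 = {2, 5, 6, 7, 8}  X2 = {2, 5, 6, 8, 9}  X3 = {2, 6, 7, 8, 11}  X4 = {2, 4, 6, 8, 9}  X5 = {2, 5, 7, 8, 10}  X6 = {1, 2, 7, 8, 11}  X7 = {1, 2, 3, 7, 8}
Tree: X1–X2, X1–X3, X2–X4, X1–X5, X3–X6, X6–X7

Yes; width 4.

Every vertex of G appears in some bag (union = {1, 2, 3, 4, 5, 6, 7, 8, 9, 10, 11}); every edge is covered by a bag; and for each vertex v the set of bags containing v is connected in the bag tree. The decomposition is therefore valid. The largest bag has 5 vertices, so the width is 4.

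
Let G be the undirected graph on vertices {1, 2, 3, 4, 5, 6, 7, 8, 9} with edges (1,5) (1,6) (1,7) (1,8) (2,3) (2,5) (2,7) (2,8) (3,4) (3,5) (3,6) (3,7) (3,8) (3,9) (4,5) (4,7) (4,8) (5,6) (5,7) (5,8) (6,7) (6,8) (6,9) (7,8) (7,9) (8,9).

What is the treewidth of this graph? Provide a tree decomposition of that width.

Treewidth 4.
One optimal decomposition is:
Bags: B1 = {3, 5, 6, 7, 8}  B2 = {3, 6, 7, 8, 9}  B3 = {3, 4, 5, 7, 8}  B4 = {1, 5, 6, 7, 8}  B5 = {2, 3, 5, 7, 8}
Tree: B1–B2, B1–B3, B1–B4, B3–B5

The largest bag has 5 vertices, giving width 4; this decomposition certifies tw(G) ≤ 4. On the other hand G contains the 5-clique {1, 5, 6, 7, 8}. A clique must lie in a single bag of any decomposition, so no decomposition can have width below 4. The upper and lower bounds meet at 4, so that is the treewidth.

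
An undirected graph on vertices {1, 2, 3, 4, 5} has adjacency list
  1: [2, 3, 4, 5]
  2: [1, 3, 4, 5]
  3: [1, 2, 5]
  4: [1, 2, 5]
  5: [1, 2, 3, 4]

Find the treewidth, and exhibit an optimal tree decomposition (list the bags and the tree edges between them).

Treewidth 3.
Bags: B1 = {1, 2, 3, 5}  B2 = {1, 2, 4, 5}
Tree: B1–B2

The largest bag has 4 vertices, giving width 3; this decomposition certifies tw(G) ≤ 3. For the lower bound, the 4 vertices {1, 2, 3, 5} are pairwise adjacent, and any tree decomposition puts a clique entirely inside one bag — forcing width ≥ 3. Hence tw(G) = 3 exactly.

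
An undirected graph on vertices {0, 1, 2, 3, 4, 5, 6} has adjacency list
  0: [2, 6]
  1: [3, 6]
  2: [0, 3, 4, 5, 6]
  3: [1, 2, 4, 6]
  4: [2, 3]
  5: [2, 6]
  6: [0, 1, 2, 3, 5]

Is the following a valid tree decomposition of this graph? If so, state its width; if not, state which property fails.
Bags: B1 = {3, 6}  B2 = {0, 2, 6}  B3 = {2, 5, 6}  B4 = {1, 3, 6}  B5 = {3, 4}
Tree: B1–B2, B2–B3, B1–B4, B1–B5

A tree decomposition must satisfy three properties: every vertex lies in some bag; for every edge, both endpoints lie together in some bag; and for every vertex, the bags containing it form a connected subtree. Here edge (2,3) lies in no bag, so the decomposition is invalid.

No — edge (2,3) lies in no bag.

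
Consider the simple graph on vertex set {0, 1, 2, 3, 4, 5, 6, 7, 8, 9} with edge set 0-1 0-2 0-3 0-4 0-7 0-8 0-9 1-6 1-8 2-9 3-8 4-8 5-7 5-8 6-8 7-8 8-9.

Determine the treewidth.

A width-2 tree decomposition is:
Bags: B1 = {0, 7, 8}  B2 = {0, 3, 8}  B3 = {5, 7, 8}  B4 = {0, 8, 9}  B5 = {0, 1, 8}  B6 = {0, 2, 9}  B7 = {1, 6, 8}  B8 = {0, 4, 8}
Tree: B1–B2, B1–B3, B1–B4, B4–B5, B4–B6, B5–B7, B1–B8
Every bag has size at most 3, so the width is 3 − 1 = 2 and tw(G) ≤ 2. On the other hand G contains the 3-clique {0, 1, 8}. A clique must lie in a single bag of any decomposition, so no decomposition can have width below 2. Hence tw(G) = 2 exactly.

2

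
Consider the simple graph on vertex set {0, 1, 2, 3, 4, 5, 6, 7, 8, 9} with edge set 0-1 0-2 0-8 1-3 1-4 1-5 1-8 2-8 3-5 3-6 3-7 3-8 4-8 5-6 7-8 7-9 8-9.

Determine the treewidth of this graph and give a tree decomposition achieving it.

Treewidth 2.
Bags: B1 = {1, 4, 8}  B2 = {0, 1, 8}  B3 = {1, 3, 8}  B4 = {1, 3, 5}  B5 = {3, 5, 6}  B6 = {0, 2, 8}  B7 = {3, 7, 8}  B8 = {7, 8, 9}
Tree: B1–B2, B2–B3, B3–B4, B4–B5, B2–B6, B3–B7, B7–B8

Every bag has size at most 3, so the width is 3 − 1 = 2 and tw(G) ≤ 2. On the other hand G contains the 3-clique {0, 1, 8}. A clique must lie in a single bag of any decomposition, so no decomposition can have width below 2. Combining the bounds, tw(G) = 2.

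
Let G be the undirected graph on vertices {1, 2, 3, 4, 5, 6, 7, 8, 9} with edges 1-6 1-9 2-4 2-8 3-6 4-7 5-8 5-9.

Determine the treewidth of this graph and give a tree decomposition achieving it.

Every bag has size at most 2, so the width is 2 − 1 = 1 and tw(G) ≤ 1. G has an edge, so its treewidth is at least 1. The upper and lower bounds meet at 1, so that is the treewidth.

Treewidth 1.
One such decomposition:
Bags: B1 = {4, 7}  B2 = {2, 4}  B3 = {2, 8}  B4 = {5, 8}  B5 = {5, 9}  B6 = {1, 9}  B7 = {1, 6}  B8 = {3, 6}
Tree: B1–B2, B2–B3, B3–B4, B4–B5, B5–B6, B6–B7, B7–B8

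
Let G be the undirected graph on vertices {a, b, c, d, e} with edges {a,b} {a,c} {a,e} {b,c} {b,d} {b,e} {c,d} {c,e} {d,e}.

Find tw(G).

A width-3 tree decomposition is:
Bags: B1 = {b, c, d, e}  B2 = {a, b, c, e}
Tree: B1–B2
The largest bag has 4 vertices, giving width 3; this decomposition certifies tw(G) ≤ 3. Conversely, {b, c, d, e} is a clique of size 4, and the vertices of any clique must share a bag in every tree decomposition; so some bag has ≥ 4 vertices and tw(G) ≥ 3. Hence tw(G) = 3 exactly.

3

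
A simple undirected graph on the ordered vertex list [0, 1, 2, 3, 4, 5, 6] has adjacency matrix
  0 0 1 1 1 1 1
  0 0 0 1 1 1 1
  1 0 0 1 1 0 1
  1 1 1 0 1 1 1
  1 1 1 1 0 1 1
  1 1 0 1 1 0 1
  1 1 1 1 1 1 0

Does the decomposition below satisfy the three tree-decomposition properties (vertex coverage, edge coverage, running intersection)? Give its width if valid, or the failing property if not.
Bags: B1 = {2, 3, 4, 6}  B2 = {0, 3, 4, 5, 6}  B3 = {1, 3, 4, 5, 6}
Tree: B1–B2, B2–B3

No — edge (0,2) lies in no bag.

A tree decomposition must satisfy three properties: every vertex lies in some bag; for every edge, both endpoints lie together in some bag; and for every vertex, the bags containing it form a connected subtree. Here edge (0,2) lies in no bag, so the decomposition is invalid.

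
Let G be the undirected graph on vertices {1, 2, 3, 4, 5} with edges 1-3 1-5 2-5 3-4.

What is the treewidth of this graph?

1

A width-1 tree decomposition is:
Bags: B1 = {3, 4}  B2 = {1, 3}  B3 = {1, 5}  B4 = {2, 5}
Tree: B1–B2, B2–B3, B3–B4
The largest bag has 2 vertices, giving width 1; this decomposition certifies tw(G) ≤ 1. Since G has at least one edge (e.g. 4–3), it is not an edgeless graph, so tw(G) ≥ 1. Combining the bounds, tw(G) = 1.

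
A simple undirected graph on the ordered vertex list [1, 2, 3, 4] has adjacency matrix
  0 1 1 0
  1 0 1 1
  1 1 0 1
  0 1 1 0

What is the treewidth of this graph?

A width-2 tree decomposition is:
Bags: B1 = {1, 2, 3}  B2 = {2, 3, 4}
Tree: B1–B2
The largest bag has 3 vertices, giving width 2; this decomposition certifies tw(G) ≤ 2. For the lower bound, the 3 vertices {1, 2, 3} are pairwise adjacent, and any tree decomposition puts a clique entirely inside one bag — forcing width ≥ 2. The upper and lower bounds meet at 2, so that is the treewidth.

2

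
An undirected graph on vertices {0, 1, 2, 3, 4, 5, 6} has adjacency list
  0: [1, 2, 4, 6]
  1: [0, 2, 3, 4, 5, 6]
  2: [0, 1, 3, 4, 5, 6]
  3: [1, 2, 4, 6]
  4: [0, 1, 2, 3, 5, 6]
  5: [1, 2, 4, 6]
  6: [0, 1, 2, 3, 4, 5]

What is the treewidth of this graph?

A width-4 tree decomposition is:
Bags: B1 = {1, 2, 4, 5, 6}  B2 = {1, 2, 3, 4, 6}  B3 = {0, 1, 2, 4, 6}
Tree: B1–B2, B1–B3
Every bag has size at most 5, so the width is 5 − 1 = 4 and tw(G) ≤ 4. Conversely, {0, 1, 2, 4, 6} is a clique of size 5, and the vertices of any clique must share a bag in every tree decomposition; so some bag has ≥ 5 vertices and tw(G) ≥ 4. Combining the bounds, tw(G) = 4.

4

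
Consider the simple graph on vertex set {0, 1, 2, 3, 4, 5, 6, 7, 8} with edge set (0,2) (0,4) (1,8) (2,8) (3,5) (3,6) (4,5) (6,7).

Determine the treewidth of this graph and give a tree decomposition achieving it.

Treewidth 1.
One optimal decomposition is:
Bags: B1 = {1, 8}  B2 = {2, 8}  B3 = {0, 2}  B4 = {0, 4}  B5 = {4, 5}  B6 = {3, 5}  B7 = {3, 6}  B8 = {6, 7}
Tree: B1–B2, B2–B3, B3–B4, B4–B5, B5–B6, B6–B7, B7–B8

Every bag has size at most 2, so the width is 2 − 1 = 1 and tw(G) ≤ 1. Since G has at least one edge (e.g. 1–8), it is not an edgeless graph, so tw(G) ≥ 1. Combining the bounds, tw(G) = 1.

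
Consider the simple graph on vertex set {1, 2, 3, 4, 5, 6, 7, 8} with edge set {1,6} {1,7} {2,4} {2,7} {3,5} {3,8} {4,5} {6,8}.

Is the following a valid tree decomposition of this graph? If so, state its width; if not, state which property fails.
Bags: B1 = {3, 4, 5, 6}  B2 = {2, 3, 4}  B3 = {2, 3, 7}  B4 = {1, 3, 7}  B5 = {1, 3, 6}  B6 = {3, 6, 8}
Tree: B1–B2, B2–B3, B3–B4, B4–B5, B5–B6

A tree decomposition must satisfy three properties: every vertex lies in some bag; for every edge, both endpoints lie together in some bag; and for every vertex, the bags containing it form a connected subtree. Here bags containing vertex 6 are not connected in the tree, so the decomposition is invalid.

No — bags containing vertex 6 are not connected in the tree.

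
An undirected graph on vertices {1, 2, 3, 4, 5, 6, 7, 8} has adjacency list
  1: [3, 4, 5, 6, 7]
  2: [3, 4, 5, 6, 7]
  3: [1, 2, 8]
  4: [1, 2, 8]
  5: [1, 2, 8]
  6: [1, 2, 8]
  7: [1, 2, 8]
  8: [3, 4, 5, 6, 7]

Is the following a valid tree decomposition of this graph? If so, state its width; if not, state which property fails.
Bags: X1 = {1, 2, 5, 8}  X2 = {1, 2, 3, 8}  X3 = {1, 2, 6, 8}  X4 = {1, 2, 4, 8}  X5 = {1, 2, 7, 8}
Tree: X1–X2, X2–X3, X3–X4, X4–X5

Vertex coverage: the bags together contain {1, 2, 3, 4, 5, 6, 7, 8}, the full vertex set. Edge coverage: each edge of G has both endpoints in at least one bag. Running intersection: for every vertex, the bags containing it form a connected subtree. All three properties hold, so this is a valid tree decomposition of width max|bag| − 1 = 3, and hence tw(G) ≤ 3.

Yes; width 3.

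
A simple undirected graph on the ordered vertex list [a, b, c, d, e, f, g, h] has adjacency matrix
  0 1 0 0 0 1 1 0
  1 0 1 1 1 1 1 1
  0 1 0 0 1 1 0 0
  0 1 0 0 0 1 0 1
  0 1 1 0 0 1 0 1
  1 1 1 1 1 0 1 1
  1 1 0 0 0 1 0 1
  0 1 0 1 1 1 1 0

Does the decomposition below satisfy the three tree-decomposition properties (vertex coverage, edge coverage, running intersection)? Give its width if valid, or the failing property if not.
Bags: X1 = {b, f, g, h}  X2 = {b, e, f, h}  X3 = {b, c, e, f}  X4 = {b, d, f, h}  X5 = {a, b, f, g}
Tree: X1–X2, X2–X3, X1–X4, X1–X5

Vertex coverage: the bags together contain {a, b, c, d, e, f, g, h}, the full vertex set. Edge coverage: each edge of G has both endpoints in at least one bag. Running intersection: for every vertex, the bags containing it form a connected subtree. All three properties hold, so this is a valid tree decomposition of width max|bag| − 1 = 3, and hence tw(G) ≤ 3.

Yes; width 3.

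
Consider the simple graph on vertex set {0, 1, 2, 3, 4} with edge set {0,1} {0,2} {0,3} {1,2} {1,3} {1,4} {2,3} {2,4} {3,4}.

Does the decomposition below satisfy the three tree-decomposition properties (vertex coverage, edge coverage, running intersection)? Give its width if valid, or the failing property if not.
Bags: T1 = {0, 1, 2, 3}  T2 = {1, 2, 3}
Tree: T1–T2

A tree decomposition must satisfy three properties: every vertex lies in some bag; for every edge, both endpoints lie together in some bag; and for every vertex, the bags containing it form a connected subtree. Here vertex 4 appears in no bag, so the decomposition is invalid.

No — vertex 4 appears in no bag.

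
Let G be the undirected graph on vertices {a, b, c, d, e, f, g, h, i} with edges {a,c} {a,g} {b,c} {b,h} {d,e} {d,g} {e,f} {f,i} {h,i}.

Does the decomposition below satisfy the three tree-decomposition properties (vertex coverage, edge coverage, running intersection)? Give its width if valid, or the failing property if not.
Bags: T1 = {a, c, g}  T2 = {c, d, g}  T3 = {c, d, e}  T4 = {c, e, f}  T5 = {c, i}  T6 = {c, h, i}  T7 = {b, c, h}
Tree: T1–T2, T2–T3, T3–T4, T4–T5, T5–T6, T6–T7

A tree decomposition must satisfy three properties: every vertex lies in some bag; for every edge, both endpoints lie together in some bag; and for every vertex, the bags containing it form a connected subtree. Here edge (f,i) lies in no bag, so the decomposition is invalid.

No — edge (f,i) lies in no bag.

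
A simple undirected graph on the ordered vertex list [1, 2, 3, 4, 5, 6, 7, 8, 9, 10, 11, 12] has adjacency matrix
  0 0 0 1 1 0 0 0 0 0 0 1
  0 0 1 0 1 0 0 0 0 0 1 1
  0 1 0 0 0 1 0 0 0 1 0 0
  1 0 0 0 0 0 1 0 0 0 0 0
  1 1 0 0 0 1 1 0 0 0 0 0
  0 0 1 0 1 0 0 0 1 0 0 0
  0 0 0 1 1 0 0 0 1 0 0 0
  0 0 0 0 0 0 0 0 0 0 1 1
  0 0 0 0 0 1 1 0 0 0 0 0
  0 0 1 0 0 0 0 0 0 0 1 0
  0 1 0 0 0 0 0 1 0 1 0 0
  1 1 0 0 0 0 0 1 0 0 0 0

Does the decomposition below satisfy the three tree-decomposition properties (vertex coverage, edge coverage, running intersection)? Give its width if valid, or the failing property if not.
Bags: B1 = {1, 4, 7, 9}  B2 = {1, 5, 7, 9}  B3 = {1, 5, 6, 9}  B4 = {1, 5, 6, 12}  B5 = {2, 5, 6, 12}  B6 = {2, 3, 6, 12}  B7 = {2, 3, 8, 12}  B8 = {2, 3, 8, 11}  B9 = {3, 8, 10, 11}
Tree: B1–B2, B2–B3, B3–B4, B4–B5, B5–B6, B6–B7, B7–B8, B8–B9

Yes; width 3.

Every vertex of G appears in some bag (union = {1, 2, 3, 4, 5, 6, 7, 8, 9, 10, 11, 12}); every edge is covered by a bag; and for each vertex v the set of bags containing v is connected in the bag tree. The decomposition is therefore valid. The largest bag has 4 vertices, so the width is 3.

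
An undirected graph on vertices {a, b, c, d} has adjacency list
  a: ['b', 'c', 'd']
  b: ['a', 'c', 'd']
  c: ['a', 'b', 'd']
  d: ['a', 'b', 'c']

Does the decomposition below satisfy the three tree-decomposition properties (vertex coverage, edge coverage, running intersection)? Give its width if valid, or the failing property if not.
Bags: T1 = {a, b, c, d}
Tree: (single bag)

Yes; width 3.

Every vertex of G appears in some bag (union = {a, b, c, d}); every edge is covered by a bag; and for each vertex v the set of bags containing v is connected in the bag tree. The decomposition is therefore valid. The largest bag has 4 vertices, so the width is 3.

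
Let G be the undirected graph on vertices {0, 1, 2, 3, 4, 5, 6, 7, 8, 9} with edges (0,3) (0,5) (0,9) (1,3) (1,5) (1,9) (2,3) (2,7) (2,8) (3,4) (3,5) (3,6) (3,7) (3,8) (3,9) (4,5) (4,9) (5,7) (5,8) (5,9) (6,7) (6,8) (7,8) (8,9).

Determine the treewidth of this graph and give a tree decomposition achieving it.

Every bag has size at most 4, so the width is 4 − 1 = 3 and tw(G) ≤ 3. On the other hand G contains the 4-clique {2, 3, 7, 8}. A clique must lie in a single bag of any decomposition, so no decomposition can have width below 3. Therefore the treewidth is 3.

Treewidth 3.
One such decomposition:
Bags: B1 = {0, 3, 5, 9}  B2 = {3, 4, 5, 9}  B3 = {3, 5, 8, 9}  B4 = {3, 5, 7, 8}  B5 = {3, 6, 7, 8}  B6 = {1, 3, 5, 9}  B7 = {2, 3, 7, 8}
Tree: B1–B2, B1–B3, B3–B4, B4–B5, B3–B6, B5–B7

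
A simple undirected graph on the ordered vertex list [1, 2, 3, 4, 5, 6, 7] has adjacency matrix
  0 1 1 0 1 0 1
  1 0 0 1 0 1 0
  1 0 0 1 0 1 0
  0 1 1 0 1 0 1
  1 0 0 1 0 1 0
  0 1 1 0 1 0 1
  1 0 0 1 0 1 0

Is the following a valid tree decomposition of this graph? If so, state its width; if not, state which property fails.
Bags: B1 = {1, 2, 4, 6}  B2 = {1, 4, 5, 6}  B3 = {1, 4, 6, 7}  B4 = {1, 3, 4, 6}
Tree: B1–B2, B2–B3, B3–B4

Vertex coverage: the bags together contain {1, 2, 3, 4, 5, 6, 7}, the full vertex set. Edge coverage: each edge of G has both endpoints in at least one bag. Running intersection: for every vertex, the bags containing it form a connected subtree. All three properties hold, so this is a valid tree decomposition of width max|bag| − 1 = 3, and hence tw(G) ≤ 3.

Yes; width 3.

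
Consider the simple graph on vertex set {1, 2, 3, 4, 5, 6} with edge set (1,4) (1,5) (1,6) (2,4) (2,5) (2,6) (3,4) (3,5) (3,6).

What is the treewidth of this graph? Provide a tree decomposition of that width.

The largest bag has 4 vertices, giving width 3; this decomposition certifies tw(G) ≤ 3. For the lower bound: the 4 vertex sets {2,6}, {3,4}, {5}, {1} are disjoint, each induces a connected subgraph, and every pair is joined by at least one edge of G. Contracting each set to a single vertex therefore yields K_{4} as a minor, and since treewidth is minor-monotone, tw(G) ≥ tw(K_{4}) = 3. The upper and lower bounds meet at 3, so that is the treewidth.

Treewidth 3.
One such decomposition:
Bags: B1 = {2, 4, 5, 6}  B2 = {3, 4, 5, 6}  B3 = {1, 4, 5, 6}
Tree: B1–B2, B2–B3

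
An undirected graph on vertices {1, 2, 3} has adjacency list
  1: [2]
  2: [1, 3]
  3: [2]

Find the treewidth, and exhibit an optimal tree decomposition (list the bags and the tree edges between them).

Treewidth 1.
Bags: B1 = {1, 2}  B2 = {2, 3}
Tree: B1–B2

Every bag has size at most 2, so the width is 2 − 1 = 1 and tw(G) ≤ 1. Since G has at least one edge (e.g. 1–2), it is not an edgeless graph, so tw(G) ≥ 1. Hence tw(G) = 1 exactly.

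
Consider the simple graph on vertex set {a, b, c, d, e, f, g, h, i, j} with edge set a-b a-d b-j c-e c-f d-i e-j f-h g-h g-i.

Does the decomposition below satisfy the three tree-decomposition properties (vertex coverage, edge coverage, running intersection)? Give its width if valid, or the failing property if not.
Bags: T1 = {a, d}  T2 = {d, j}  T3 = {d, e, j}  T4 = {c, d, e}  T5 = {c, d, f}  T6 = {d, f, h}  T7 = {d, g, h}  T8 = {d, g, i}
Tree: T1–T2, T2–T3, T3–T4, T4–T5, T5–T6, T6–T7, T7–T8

No — vertex b appears in no bag.

A tree decomposition must satisfy three properties: every vertex lies in some bag; for every edge, both endpoints lie together in some bag; and for every vertex, the bags containing it form a connected subtree. Here vertex b appears in no bag, so the decomposition is invalid.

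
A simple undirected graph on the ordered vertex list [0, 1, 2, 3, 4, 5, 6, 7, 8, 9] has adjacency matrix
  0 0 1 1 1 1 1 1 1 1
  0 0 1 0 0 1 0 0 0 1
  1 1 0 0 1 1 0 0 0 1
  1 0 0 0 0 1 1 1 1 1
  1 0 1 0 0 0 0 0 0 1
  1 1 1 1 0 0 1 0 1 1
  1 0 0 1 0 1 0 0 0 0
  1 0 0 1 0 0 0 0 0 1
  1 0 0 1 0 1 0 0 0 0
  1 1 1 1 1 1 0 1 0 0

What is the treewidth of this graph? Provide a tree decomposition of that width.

Treewidth 3.
Bags: B1 = {0, 3, 5, 8}  B2 = {0, 3, 5, 9}  B3 = {0, 3, 5, 6}  B4 = {0, 2, 5, 9}  B5 = {0, 2, 4, 9}  B6 = {1, 2, 5, 9}  B7 = {0, 3, 7, 9}
Tree: B1–B2, B1–B3, B2–B4, B4–B5, B4–B6, B2–B7

Each bag holds 4 vertices, so the decomposition has width 3, which upper-bounds the treewidth. For the lower bound, the 4 vertices {0, 2, 4, 9} are pairwise adjacent, and any tree decomposition puts a clique entirely inside one bag — forcing width ≥ 3. Therefore the treewidth is 3.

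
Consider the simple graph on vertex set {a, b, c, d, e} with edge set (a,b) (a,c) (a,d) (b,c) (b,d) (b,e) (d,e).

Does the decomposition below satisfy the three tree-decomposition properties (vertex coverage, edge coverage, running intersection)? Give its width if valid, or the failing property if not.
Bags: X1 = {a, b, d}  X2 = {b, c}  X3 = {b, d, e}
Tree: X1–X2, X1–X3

A tree decomposition must satisfy three properties: every vertex lies in some bag; for every edge, both endpoints lie together in some bag; and for every vertex, the bags containing it form a connected subtree. Here edge (a,c) lies in no bag, so the decomposition is invalid.

No — edge (a,c) lies in no bag.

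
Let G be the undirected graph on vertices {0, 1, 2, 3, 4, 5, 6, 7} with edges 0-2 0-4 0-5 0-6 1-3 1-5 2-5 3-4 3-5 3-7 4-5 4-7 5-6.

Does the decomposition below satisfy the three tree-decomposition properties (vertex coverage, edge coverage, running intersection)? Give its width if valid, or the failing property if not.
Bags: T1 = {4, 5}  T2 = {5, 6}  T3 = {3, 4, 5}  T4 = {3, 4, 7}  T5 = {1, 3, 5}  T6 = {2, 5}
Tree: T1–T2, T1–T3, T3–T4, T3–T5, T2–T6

No — vertex 0 appears in no bag.

A tree decomposition must satisfy three properties: every vertex lies in some bag; for every edge, both endpoints lie together in some bag; and for every vertex, the bags containing it form a connected subtree. Here vertex 0 appears in no bag, so the decomposition is invalid.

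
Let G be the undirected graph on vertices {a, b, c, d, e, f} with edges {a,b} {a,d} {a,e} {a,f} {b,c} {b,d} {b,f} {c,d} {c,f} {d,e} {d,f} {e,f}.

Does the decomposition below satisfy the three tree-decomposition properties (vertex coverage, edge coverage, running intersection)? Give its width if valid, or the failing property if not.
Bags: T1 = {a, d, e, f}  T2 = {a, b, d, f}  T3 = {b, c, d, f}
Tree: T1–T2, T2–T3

Yes; width 3.

Checking the three conditions: (i) the bags cover all of {a, b, c, d, e, f}; (ii) for each edge, some bag contains both endpoints; (iii) the bags containing any fixed vertex form a subtree. All hold, so the decomposition is valid with width 4 − 1 = 3.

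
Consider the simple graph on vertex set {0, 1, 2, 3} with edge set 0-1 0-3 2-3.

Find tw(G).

A width-1 tree decomposition is:
Bags: B1 = {0, 3}  B2 = {2, 3}  B3 = {0, 1}
Tree: B1–B2, B1–B3
The largest bag has 2 vertices, giving width 1; this decomposition certifies tw(G) ≤ 1. Since G has at least one edge (e.g. 0–3), it is not an edgeless graph, so tw(G) ≥ 1. The upper and lower bounds meet at 1, so that is the treewidth.

1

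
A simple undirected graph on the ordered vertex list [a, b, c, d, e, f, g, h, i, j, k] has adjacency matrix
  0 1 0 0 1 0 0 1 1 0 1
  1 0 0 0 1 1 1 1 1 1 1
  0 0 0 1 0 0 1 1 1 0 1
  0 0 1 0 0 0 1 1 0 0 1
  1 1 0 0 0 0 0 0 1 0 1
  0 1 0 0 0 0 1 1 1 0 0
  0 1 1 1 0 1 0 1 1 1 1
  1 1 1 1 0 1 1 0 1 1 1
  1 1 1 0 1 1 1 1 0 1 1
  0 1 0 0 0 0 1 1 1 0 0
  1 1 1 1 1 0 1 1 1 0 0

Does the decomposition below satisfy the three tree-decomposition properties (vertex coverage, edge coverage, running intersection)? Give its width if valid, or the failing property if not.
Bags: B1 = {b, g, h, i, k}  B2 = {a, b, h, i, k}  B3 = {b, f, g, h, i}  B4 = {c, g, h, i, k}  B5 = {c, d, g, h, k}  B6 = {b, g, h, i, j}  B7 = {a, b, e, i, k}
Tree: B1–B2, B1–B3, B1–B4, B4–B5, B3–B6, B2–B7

Yes; width 4.

Vertex coverage: the bags together contain {a, b, c, d, e, f, g, h, i, j, k}, the full vertex set. Edge coverage: each edge of G has both endpoints in at least one bag. Running intersection: for every vertex, the bags containing it form a connected subtree. All three properties hold, so this is a valid tree decomposition of width max|bag| − 1 = 4, and hence tw(G) ≤ 4.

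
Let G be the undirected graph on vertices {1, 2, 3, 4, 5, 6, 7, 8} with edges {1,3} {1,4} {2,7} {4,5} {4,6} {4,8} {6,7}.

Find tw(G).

A width-1 tree decomposition is:
Bags: B1 = {6, 7}  B2 = {2, 7}  B3 = {4, 6}  B4 = {4, 8}  B5 = {1, 4}  B6 = {4, 5}  B7 = {1, 3}
Tree: B1–B2, B1–B3, B3–B4, B3–B5, B5–B6, B5–B7
Each bag holds 2 vertices, so the decomposition has width 1, which upper-bounds the treewidth. Since G has at least one edge (e.g. 7–6), it is not an edgeless graph, so tw(G) ≥ 1. Therefore the treewidth is 1.

1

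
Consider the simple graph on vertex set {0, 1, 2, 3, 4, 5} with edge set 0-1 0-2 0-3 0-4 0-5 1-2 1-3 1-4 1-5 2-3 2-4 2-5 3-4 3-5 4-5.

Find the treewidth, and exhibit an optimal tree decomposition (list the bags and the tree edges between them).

Treewidth 5.
One optimal decomposition is:
Bags: B1 = {0, 1, 2, 3, 4, 5}
Tree: (single bag)

With just one bag of size 6, the width is 6 − 1 = 5, so tw(G) ≤ 5. Conversely, {0, 1, 2, 3, 4, 5} is a clique of size 6, and the vertices of any clique must share a bag in every tree decomposition; so some bag has ≥ 6 vertices and tw(G) ≥ 5. Therefore the treewidth is 5.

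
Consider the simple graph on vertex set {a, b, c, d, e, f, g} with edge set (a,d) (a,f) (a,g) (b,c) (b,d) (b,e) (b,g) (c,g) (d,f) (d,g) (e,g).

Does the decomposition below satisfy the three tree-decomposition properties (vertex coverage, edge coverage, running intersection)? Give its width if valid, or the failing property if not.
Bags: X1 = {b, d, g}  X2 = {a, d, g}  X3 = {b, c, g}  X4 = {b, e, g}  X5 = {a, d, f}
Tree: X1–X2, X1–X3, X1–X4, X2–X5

Yes; width 2.

Checking the three conditions: (i) the bags cover all of {a, b, c, d, e, f, g}; (ii) for each edge, some bag contains both endpoints; (iii) the bags containing any fixed vertex form a subtree. All hold, so the decomposition is valid with width 3 − 1 = 2.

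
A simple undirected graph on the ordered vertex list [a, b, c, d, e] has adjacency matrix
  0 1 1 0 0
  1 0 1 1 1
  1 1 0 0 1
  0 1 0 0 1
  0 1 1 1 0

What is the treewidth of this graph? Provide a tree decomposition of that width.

The largest bag has 3 vertices, giving width 2; this decomposition certifies tw(G) ≤ 2. On the other hand G contains the 3-clique {b, d, e}. A clique must lie in a single bag of any decomposition, so no decomposition can have width below 2. Hence tw(G) = 2 exactly.

Treewidth 2.
One optimal decomposition is:
Bags: B1 = {b, c, e}  B2 = {b, d, e}  B3 = {a, b, c}
Tree: B1–B2, B1–B3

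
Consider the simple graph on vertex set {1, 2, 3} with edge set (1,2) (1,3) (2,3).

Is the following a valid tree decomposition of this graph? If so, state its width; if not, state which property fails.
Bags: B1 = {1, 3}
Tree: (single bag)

A tree decomposition must satisfy three properties: every vertex lies in some bag; for every edge, both endpoints lie together in some bag; and for every vertex, the bags containing it form a connected subtree. Here vertex 2 appears in no bag, so the decomposition is invalid.

No — vertex 2 appears in no bag.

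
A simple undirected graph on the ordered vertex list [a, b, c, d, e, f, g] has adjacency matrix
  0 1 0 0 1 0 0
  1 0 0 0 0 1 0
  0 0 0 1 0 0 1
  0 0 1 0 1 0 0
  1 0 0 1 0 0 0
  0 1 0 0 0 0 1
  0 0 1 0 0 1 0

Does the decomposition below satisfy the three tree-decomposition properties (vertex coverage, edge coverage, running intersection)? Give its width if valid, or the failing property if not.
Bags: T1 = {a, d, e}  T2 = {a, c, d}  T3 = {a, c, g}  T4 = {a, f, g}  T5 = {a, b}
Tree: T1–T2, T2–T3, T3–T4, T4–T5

A tree decomposition must satisfy three properties: every vertex lies in some bag; for every edge, both endpoints lie together in some bag; and for every vertex, the bags containing it form a connected subtree. Here edge (f,b) lies in no bag, so the decomposition is invalid.

No — edge (f,b) lies in no bag.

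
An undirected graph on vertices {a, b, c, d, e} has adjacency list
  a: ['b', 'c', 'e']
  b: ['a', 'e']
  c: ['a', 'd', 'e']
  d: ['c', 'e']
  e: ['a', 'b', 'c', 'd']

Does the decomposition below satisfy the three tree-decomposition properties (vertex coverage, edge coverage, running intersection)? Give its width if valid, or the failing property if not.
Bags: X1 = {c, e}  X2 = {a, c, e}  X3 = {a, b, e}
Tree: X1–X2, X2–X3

No — vertex d appears in no bag.

A tree decomposition must satisfy three properties: every vertex lies in some bag; for every edge, both endpoints lie together in some bag; and for every vertex, the bags containing it form a connected subtree. Here vertex d appears in no bag, so the decomposition is invalid.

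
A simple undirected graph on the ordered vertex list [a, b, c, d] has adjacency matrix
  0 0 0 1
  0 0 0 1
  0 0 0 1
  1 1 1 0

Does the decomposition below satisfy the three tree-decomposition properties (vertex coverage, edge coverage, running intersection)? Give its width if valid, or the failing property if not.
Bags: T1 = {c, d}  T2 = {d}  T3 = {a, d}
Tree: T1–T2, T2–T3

A tree decomposition must satisfy three properties: every vertex lies in some bag; for every edge, both endpoints lie together in some bag; and for every vertex, the bags containing it form a connected subtree. Here vertex b appears in no bag, so the decomposition is invalid.

No — vertex b appears in no bag.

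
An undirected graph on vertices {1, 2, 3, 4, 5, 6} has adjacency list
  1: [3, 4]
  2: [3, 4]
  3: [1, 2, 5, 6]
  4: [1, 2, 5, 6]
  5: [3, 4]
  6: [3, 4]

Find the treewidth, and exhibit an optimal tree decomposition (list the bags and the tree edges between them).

Each bag holds 3 vertices, so the decomposition has width 2, which upper-bounds the treewidth. Since 3–6–4–2–3 is a cycle in G, G is not acyclic. Forests are exactly the graphs of treewidth ≤ 1, so tw(G) ≥ 2. Combining the bounds, tw(G) = 2.

Treewidth 2.
One optimal decomposition is:
Bags: B1 = {3, 4, 6}  B2 = {2, 3, 4}  B3 = {3, 4, 5}  B4 = {1, 3, 4}
Tree: B1–B2, B2–B3, B3–B4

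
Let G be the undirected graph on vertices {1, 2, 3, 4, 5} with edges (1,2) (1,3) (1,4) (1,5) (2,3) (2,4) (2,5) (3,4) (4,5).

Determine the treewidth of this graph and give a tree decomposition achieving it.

Treewidth 3.
One optimal decomposition is:
Bags: B1 = {1, 2, 4, 5}  B2 = {1, 2, 3, 4}
Tree: B1–B2

Every bag has size at most 4, so the width is 4 − 1 = 3 and tw(G) ≤ 3. On the other hand G contains the 4-clique {1, 2, 3, 4}. A clique must lie in a single bag of any decomposition, so no decomposition can have width below 3. Therefore the treewidth is 3.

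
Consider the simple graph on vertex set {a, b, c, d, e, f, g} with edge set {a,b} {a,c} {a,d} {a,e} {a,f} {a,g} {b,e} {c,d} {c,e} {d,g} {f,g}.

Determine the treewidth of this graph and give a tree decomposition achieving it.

The largest bag has 3 vertices, giving width 2; this decomposition certifies tw(G) ≤ 2. For the lower bound, the 3 vertices {a, d, g} are pairwise adjacent, and any tree decomposition puts a clique entirely inside one bag — forcing width ≥ 2. Therefore the treewidth is 2.

Treewidth 2.
One optimal decomposition is:
Bags: B1 = {a, f, g}  B2 = {a, d, g}  B3 = {a, c, d}  B4 = {a, c, e}  B5 = {a, b, e}
Tree: B1–B2, B2–B3, B3–B4, B4–B5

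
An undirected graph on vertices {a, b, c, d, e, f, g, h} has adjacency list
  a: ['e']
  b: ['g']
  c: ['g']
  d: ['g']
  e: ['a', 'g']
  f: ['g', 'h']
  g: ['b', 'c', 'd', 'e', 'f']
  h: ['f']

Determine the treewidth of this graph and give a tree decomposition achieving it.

Treewidth 1.
One optimal decomposition is:
Bags: B1 = {c, g}  B2 = {f, g}  B3 = {d, g}  B4 = {b, g}  B5 = {f, h}  B6 = {e, g}  B7 = {a, e}
Tree: B1–B2, B1–B3, B3–B4, B2–B5, B2–B6, B6–B7

Each bag holds 2 vertices, so the decomposition has width 1, which upper-bounds the treewidth. Any graph with an edge has treewidth ≥ 1, and G has the edge c–g. Hence tw(G) = 1 exactly.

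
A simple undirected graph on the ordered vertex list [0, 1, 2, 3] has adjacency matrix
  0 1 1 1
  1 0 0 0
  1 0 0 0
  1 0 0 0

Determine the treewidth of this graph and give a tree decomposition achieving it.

Each bag holds 2 vertices, so the decomposition has width 1, which upper-bounds the treewidth. G has an edge, so its treewidth is at least 1. The upper and lower bounds meet at 1, so that is the treewidth.

Treewidth 1.
One optimal decomposition is:
Bags: B1 = {0, 2}  B2 = {0, 1}  B3 = {0, 3}
Tree: B1–B2, B2–B3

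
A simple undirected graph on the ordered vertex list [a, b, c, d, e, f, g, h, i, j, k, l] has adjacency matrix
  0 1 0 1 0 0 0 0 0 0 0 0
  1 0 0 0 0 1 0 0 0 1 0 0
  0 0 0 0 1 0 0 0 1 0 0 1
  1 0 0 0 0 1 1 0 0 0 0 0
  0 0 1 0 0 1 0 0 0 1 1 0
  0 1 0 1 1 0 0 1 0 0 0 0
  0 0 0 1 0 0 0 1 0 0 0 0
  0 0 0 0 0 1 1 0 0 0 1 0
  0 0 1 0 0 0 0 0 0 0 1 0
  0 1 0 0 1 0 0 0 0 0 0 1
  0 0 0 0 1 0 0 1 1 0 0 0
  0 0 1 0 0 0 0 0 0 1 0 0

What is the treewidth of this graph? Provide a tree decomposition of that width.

Every bag has size at most 4, so the width is 4 − 1 = 3 and tw(G) ≤ 3. For the lower bound: the 4 vertex sets {c,i,l}, {k}, {e}, {b,f,h,j} are disjoint, each induces a connected subgraph, and every pair is joined by at least one edge of G. Contracting each set to a single vertex therefore yields K_{4} as a minor, and since treewidth is minor-monotone, tw(G) ≥ tw(K_{4}) = 3. Therefore the treewidth is 3.

Treewidth 3.
One optimal decomposition is:
Bags: B1 = {c, i, k, l}  B2 = {c, e, k, l}  B3 = {e, j, k, l}  B4 = {e, h, j, k}  B5 = {e, f, h, j}  B6 = {b, f, h, j}  B7 = {b, f, g, h}  B8 = {b, d, f, g}  B9 = {a, b, d, g}
Tree: B1–B2, B2–B3, B3–B4, B4–B5, B5–B6, B6–B7, B7–B8, B8–B9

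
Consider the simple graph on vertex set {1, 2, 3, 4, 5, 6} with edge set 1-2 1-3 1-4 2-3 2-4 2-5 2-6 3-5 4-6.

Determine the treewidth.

A width-2 tree decomposition is:
Bags: B1 = {1, 2, 3}  B2 = {2, 3, 5}  B3 = {1, 2, 4}  B4 = {2, 4, 6}
Tree: B1–B2, B1–B3, B3–B4
Every bag has size at most 3, so the width is 3 − 1 = 2 and tw(G) ≤ 2. On the other hand G contains the 3-clique {1, 2, 3}. A clique must lie in a single bag of any decomposition, so no decomposition can have width below 2. The upper and lower bounds meet at 2, so that is the treewidth.

2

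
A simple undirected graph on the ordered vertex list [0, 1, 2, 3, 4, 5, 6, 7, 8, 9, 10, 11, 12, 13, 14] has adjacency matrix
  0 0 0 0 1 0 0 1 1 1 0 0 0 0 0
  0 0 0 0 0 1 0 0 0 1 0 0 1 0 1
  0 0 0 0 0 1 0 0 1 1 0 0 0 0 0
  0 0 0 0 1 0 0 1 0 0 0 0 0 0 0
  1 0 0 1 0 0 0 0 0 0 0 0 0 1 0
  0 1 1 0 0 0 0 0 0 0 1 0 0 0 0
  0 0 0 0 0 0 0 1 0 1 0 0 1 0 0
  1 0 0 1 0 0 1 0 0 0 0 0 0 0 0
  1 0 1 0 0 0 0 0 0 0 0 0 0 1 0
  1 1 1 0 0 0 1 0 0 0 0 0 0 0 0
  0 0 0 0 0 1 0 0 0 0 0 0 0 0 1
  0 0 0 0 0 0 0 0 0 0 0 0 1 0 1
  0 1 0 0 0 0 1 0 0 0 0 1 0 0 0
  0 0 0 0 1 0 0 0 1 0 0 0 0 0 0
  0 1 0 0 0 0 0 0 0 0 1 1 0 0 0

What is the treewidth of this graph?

3

A width-3 tree decomposition is:
Bags: B1 = {3, 4, 7, 13}  B2 = {0, 4, 7, 13}  B3 = {0, 7, 8, 13}  B4 = {0, 6, 7, 8}  B5 = {0, 6, 8, 9}  B6 = {2, 6, 8, 9}  B7 = {2, 6, 9, 12}  B8 = {1, 2, 9, 12}  B9 = {1, 2, 5, 12}  B10 = {1, 5, 11, 12}  B11 = {1, 5, 11, 14}  B12 = {5, 10, 11, 14}
Tree: B1–B2, B2–B3, B3–B4, B4–B5, B5–B6, B6–B7, B7–B8, B8–B9, B9–B10, B10–B11, B11–B12
The largest bag has 4 vertices, giving width 3; this decomposition certifies tw(G) ≤ 3. For the lower bound: the 4 vertex sets {3,4,13}, {7}, {0}, {2,6,8,9} are disjoint, each induces a connected subgraph, and every pair is joined by at least one edge of G. Contracting each set to a single vertex therefore yields K_{4} as a minor, and since treewidth is minor-monotone, tw(G) ≥ tw(K_{4}) = 3. Therefore the treewidth is 3.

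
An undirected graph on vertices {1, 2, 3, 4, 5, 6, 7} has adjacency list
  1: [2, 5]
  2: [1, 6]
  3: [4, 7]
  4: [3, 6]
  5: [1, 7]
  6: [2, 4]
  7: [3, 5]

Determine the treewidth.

2

A width-2 tree decomposition is:
Bags: B1 = {3, 4, 7}  B2 = {4, 5, 7}  B3 = {1, 4, 5}  B4 = {1, 2, 4}  B5 = {2, 4, 6}
Tree: B1–B2, B2–B3, B3–B4, B4–B5
Every bag has size at most 3, so the width is 3 − 1 = 2 and tw(G) ≤ 2. The edges 4–3–7–5–1–2–6–4 form a cycle, so G is not a tree and its treewidth is at least 2. Therefore the treewidth is 2.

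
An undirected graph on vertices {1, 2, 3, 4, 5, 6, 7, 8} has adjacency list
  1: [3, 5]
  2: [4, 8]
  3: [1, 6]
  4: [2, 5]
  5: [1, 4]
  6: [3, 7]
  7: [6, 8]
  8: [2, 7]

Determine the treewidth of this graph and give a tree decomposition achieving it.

Treewidth 2.
One such decomposition:
Bags: B1 = {2, 4, 5}  B2 = {1, 2, 5}  B3 = {1, 2, 3}  B4 = {2, 3, 6}  B5 = {2, 6, 7}  B6 = {2, 7, 8}
Tree: B1–B2, B2–B3, B3–B4, B4–B5, B5–B6

The largest bag has 3 vertices, giving width 2; this decomposition certifies tw(G) ≤ 2. Since 2–4–5–1–3–6–7–8–2 is a cycle in G, G is not acyclic. Forests are exactly the graphs of treewidth ≤ 1, so tw(G) ≥ 2. Combining the bounds, tw(G) = 2.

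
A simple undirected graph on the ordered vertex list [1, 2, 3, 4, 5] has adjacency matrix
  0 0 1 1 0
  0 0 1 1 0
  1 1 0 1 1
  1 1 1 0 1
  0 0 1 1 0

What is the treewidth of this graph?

A width-2 tree decomposition is:
Bags: B1 = {2, 3, 4}  B2 = {1, 3, 4}  B3 = {3, 4, 5}
Tree: B1–B2, B2–B3
The largest bag has 3 vertices, giving width 2; this decomposition certifies tw(G) ≤ 2. On the other hand G contains the 3-clique {1, 3, 4}. A clique must lie in a single bag of any decomposition, so no decomposition can have width below 2. Combining the bounds, tw(G) = 2.

2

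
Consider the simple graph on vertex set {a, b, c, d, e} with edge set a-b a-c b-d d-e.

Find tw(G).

A width-1 tree decomposition is:
Bags: B1 = {a, c}  B2 = {a, b}  B3 = {b, d}  B4 = {d, e}
Tree: B1–B2, B2–B3, B3–B4
Each bag holds 2 vertices, so the decomposition has width 1, which upper-bounds the treewidth. Since G has at least one edge (e.g. a–c), it is not an edgeless graph, so tw(G) ≥ 1. Therefore the treewidth is 1.

1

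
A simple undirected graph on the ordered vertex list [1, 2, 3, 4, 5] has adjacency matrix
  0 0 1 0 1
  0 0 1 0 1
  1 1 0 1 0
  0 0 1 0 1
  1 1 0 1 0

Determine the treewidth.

2

A width-2 tree decomposition is:
Bags: B1 = {2, 3, 5}  B2 = {1, 3, 5}  B3 = {3, 4, 5}
Tree: B1–B2, B2–B3
Each bag holds 3 vertices, so the decomposition has width 2, which upper-bounds the treewidth. Since 2–5–1–3–2 is a cycle in G, G is not acyclic. Forests are exactly the graphs of treewidth ≤ 1, so tw(G) ≥ 2. Hence tw(G) = 2 exactly.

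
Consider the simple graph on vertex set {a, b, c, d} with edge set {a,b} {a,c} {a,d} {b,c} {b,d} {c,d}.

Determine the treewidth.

A width-3 tree decomposition is:
Bags: B1 = {a, b, c, d}
Tree: (single bag)
A single bag containing all 4 vertices is trivially a valid decomposition of width 3. On the other hand G contains the 4-clique {a, b, c, d}. A clique must lie in a single bag of any decomposition, so no decomposition can have width below 3. Hence tw(G) = 3 exactly.

3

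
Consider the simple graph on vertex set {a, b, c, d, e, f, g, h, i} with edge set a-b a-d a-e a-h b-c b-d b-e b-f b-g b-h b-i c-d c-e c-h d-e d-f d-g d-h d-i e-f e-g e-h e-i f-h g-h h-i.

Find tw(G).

4

A width-4 tree decomposition is:
Bags: B1 = {b, c, d, e, h}  B2 = {b, d, e, g, h}  B3 = {a, b, d, e, h}  B4 = {b, d, e, h, i}  B5 = {b, d, e, f, h}
Tree: B1–B2, B2–B3, B3–B4, B2–B5
Each bag holds 5 vertices, so the decomposition has width 4, which upper-bounds the treewidth. For the lower bound, the 5 vertices {b, d, e, f, h} are pairwise adjacent, and any tree decomposition puts a clique entirely inside one bag — forcing width ≥ 4. The upper and lower bounds meet at 4, so that is the treewidth.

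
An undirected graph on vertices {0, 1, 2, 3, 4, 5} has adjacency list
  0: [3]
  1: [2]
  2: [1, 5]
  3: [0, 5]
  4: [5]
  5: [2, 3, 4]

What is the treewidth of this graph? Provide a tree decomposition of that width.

Treewidth 1.
Bags: B1 = {0, 3}  B2 = {3, 5}  B3 = {2, 5}  B4 = {4, 5}  B5 = {1, 2}
Tree: B1–B2, B2–B3, B2–B4, B3–B5

Every bag has size at most 2, so the width is 2 − 1 = 1 and tw(G) ≤ 1. G has an edge, so its treewidth is at least 1. Hence tw(G) = 1 exactly.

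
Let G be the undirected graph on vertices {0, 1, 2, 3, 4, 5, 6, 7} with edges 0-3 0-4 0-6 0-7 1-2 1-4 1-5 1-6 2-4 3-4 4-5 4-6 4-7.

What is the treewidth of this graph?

A width-2 tree decomposition is:
Bags: B1 = {1, 4, 6}  B2 = {1, 4, 5}  B3 = {0, 4, 6}  B4 = {1, 2, 4}  B5 = {0, 4, 7}  B6 = {0, 3, 4}
Tree: B1–B2, B1–B3, B1–B4, B3–B5, B5–B6
Every bag has size at most 3, so the width is 3 − 1 = 2 and tw(G) ≤ 2. Conversely, {0, 3, 4} is a clique of size 3, and the vertices of any clique must share a bag in every tree decomposition; so some bag has ≥ 3 vertices and tw(G) ≥ 2. Hence tw(G) = 2 exactly.

2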